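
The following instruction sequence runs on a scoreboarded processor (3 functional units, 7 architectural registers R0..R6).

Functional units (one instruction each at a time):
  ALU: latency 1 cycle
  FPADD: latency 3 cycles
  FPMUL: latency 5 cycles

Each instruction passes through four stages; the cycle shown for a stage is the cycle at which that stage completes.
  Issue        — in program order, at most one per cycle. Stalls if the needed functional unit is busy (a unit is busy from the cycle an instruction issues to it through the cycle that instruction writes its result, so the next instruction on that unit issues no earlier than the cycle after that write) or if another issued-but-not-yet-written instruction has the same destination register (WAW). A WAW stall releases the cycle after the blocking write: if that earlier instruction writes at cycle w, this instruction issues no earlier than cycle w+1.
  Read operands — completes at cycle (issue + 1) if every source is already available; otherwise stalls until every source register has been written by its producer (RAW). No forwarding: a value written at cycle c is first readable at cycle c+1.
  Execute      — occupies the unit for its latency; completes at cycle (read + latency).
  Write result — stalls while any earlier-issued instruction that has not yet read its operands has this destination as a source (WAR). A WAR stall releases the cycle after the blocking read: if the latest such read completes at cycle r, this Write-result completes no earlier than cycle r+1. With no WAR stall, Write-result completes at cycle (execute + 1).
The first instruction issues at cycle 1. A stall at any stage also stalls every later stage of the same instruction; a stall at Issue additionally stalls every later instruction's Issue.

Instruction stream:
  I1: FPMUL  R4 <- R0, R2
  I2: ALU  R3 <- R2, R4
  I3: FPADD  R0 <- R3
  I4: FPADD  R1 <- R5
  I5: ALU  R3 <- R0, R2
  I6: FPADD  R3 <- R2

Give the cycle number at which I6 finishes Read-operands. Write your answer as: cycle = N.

1) issue 1, read 2, done 7, write 8
2) issue 2, read 9, done 10, write 11  <RAW R4: wait I1 write@8>
3) issue 3, read 12, done 15, write 16  <RAW R3: wait I2 write@11>
4) issue 17, read 18, done 21, write 22  <struct: FPADD busy until I3 writes@16>
5) issue 18, read 19, done 20, write 21
6) issue 23, read 24, done 27, write 28  <struct: FPADD busy until I4 writes@22>

cycle = 24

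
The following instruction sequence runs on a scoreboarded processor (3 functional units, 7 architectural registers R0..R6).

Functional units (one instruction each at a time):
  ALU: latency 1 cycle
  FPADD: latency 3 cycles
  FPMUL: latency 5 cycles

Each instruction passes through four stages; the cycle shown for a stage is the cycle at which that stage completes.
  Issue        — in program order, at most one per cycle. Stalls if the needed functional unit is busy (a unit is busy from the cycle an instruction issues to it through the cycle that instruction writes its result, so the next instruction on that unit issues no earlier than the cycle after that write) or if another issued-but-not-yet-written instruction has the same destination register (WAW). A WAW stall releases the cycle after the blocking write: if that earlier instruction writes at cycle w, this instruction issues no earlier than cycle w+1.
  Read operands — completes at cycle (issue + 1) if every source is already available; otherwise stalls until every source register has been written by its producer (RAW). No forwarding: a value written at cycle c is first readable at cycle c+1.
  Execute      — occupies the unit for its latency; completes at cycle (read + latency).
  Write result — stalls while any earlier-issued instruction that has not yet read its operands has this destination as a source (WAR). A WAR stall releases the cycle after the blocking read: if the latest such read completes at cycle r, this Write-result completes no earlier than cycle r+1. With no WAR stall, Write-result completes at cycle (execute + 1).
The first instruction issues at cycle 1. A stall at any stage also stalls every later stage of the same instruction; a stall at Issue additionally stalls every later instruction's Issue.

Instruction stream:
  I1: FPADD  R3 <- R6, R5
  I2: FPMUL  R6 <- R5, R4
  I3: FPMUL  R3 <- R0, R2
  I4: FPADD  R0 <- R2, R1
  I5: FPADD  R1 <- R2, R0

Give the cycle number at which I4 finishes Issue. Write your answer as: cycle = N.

cycle = 11

I1 -> (1, 2, 5, 6)
I2 -> (2, 3, 8, 9)
I3 -> (10, 11, 16, 17)  // struct: FPMUL busy until I2 writes@9
I4 -> (11, 12, 15, 16)
I5 -> (17, 18, 21, 22)  // struct: FPADD busy until I4 writes@16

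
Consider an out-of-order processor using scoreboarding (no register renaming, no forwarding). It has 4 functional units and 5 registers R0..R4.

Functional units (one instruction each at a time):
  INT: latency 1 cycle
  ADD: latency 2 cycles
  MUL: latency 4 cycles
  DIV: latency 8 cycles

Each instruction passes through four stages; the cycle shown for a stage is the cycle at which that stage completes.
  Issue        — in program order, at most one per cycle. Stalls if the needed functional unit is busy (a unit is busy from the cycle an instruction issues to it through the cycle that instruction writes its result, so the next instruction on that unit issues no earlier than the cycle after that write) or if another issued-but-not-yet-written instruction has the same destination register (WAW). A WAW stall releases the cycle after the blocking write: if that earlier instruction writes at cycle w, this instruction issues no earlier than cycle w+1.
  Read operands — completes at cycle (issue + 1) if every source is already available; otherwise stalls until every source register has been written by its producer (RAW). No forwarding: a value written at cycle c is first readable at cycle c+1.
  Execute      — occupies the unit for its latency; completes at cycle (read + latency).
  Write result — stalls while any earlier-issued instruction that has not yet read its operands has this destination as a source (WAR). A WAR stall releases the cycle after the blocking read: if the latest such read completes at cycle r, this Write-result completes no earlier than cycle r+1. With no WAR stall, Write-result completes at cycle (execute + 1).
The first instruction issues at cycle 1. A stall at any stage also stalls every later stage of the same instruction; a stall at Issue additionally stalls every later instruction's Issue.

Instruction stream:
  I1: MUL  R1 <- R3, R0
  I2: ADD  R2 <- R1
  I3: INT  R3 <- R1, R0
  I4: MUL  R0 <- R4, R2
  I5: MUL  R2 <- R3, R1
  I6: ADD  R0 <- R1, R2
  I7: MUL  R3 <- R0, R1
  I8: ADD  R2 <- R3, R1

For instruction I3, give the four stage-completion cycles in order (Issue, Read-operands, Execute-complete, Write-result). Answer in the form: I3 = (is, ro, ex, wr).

cycle 1: I1→MUL
cycle 2: I1 RO; I2→ADD
cycle 3: I3→INT
cycle 6: I1 EX
cycle 7: I1 WR R1
cycle 8: I2 RO; I3 RO; I4→MUL
cycle 9: I3 EX
cycle 10: I2 EX; I3 WR R3
cycle 11: I2 WR R2
cycle 12: I4 RO
cycle 16: I4 EX
cycle 17: I4 WR R0
cycle 18: I5→MUL
cycle 19: I5 RO; I6→ADD
cycle 23: I5 EX
cycle 24: I5 WR R2
cycle 25: I6 RO; I7→MUL
cycle 27: I6 EX
cycle 28: I6 WR R0
cycle 29: I7 RO; I8→ADD
cycle 33: I7 EX
cycle 34: I7 WR R3
cycle 35: I8 RO
cycle 37: I8 EX
cycle 38: I8 WR R2

I3 = (3, 8, 9, 10)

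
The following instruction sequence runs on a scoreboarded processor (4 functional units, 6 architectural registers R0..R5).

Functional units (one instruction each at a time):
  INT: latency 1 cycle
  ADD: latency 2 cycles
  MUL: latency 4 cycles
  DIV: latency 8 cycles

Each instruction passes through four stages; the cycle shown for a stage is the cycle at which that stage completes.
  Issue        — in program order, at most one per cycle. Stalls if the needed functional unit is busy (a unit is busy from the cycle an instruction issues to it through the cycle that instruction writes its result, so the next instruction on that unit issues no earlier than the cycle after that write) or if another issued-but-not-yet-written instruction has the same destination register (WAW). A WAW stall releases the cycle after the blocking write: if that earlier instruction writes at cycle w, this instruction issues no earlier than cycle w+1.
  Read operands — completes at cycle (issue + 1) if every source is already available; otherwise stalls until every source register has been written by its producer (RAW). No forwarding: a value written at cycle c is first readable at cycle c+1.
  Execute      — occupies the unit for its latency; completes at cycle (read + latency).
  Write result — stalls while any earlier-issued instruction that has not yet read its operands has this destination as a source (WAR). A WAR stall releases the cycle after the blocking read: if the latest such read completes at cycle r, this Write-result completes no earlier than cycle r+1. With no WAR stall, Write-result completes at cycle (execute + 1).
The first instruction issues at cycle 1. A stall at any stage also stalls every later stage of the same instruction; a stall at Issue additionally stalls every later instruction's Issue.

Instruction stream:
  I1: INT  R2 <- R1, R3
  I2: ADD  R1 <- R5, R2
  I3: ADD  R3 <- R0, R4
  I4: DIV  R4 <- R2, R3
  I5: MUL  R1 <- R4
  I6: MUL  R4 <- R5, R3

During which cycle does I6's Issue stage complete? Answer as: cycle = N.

cycle = 30

I1 -> (1, 2, 3, 4)
I2 -> (2, 5, 7, 8)  // RAW R2: wait I1 write@4
I3 -> (9, 10, 12, 13)  // struct: ADD busy until I2 writes@8
I4 -> (10, 14, 22, 23)  // RAW R3: wait I3 write@13
I5 -> (11, 24, 28, 29)  // RAW R4: wait I4 write@23
I6 -> (30, 31, 35, 36)  // struct: MUL busy until I5 writes@29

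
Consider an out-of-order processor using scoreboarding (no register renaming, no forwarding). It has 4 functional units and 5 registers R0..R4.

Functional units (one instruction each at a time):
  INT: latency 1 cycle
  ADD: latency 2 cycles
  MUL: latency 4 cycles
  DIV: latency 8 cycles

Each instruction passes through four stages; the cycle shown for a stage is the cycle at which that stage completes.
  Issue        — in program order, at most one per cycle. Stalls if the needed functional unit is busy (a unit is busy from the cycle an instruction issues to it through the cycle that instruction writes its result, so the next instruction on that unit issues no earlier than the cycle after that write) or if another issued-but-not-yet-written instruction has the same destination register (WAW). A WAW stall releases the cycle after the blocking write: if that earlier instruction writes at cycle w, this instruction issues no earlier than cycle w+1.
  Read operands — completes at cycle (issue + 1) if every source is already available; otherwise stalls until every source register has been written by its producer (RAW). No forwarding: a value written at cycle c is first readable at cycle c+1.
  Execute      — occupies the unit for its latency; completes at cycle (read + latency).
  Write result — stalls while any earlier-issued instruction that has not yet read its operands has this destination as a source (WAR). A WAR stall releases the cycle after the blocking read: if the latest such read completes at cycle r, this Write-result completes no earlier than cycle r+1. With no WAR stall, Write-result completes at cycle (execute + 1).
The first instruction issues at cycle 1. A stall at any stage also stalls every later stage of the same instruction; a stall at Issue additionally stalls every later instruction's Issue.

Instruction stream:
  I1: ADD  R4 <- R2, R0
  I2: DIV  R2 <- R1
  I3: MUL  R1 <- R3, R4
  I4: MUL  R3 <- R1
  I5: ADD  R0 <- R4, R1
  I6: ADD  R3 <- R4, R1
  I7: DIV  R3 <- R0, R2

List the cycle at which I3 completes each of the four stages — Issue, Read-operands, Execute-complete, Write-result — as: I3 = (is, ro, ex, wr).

I3 = (3, 6, 10, 11)

t=1  issue I1 (ADD)
t=2  I1 read-ops | issue I2 (DIV)
t=3  I2 read-ops | issue I3 (MUL)
t=4  I1 finished on ADD
t=5  I1→R4
t=6  I3 read-ops
t=10  I3 finished on MUL
t=11  I2 finished on DIV | I3→R1
t=12  I2→R2 | issue I4 (MUL)
t=13  I4 read-ops | issue I5 (ADD)
t=14  I5 read-ops
t=16  I5 finished on ADD
t=17  I4 finished on MUL | I5→R0
t=18  I4→R3
t=19  issue I6 (ADD)
t=20  I6 read-ops
t=22  I6 finished on ADD
t=23  I6→R3
t=24  issue I7 (DIV)
t=25  I7 read-ops
t=33  I7 finished on DIV
t=34  I7→R3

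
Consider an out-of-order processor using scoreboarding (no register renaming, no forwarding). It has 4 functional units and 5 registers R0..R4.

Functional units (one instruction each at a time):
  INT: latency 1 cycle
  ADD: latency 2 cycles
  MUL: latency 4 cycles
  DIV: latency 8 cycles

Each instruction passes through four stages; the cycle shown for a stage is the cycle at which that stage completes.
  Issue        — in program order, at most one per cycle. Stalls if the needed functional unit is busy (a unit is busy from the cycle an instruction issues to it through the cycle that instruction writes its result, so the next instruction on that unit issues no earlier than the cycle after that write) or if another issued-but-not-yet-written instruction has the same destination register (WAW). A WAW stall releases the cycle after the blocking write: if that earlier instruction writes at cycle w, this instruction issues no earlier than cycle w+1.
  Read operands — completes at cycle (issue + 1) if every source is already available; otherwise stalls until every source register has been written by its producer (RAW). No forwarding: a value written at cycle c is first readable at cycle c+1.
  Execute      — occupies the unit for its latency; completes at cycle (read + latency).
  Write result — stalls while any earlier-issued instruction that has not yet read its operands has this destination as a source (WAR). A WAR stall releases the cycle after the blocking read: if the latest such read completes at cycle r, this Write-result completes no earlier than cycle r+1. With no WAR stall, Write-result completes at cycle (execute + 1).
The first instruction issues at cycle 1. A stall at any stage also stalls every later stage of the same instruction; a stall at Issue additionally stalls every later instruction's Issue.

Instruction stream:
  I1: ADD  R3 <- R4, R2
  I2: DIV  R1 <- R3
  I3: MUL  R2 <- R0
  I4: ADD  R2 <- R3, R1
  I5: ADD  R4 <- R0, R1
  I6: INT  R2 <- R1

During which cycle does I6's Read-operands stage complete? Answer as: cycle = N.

c1: I1 dispatched to ADD
c2: I1 operands ready, I2 dispatched to DIV
c3: I3 dispatched to MUL
c4: I1 complete, I3 operands ready
c5: R3←I1
c6: I2 operands ready
c8: I3 complete
c9: R2←I3
c10: I4 dispatched to ADD
c14: I2 complete
c15: R1←I2
c16: I4 operands ready
c18: I4 complete
c19: R2←I4
c20: I5 dispatched to ADD
c21: I5 operands ready, I6 dispatched to INT
c22: I6 operands ready
c23: I5 complete, I6 complete
c24: R4←I5, R2←I6

cycle = 22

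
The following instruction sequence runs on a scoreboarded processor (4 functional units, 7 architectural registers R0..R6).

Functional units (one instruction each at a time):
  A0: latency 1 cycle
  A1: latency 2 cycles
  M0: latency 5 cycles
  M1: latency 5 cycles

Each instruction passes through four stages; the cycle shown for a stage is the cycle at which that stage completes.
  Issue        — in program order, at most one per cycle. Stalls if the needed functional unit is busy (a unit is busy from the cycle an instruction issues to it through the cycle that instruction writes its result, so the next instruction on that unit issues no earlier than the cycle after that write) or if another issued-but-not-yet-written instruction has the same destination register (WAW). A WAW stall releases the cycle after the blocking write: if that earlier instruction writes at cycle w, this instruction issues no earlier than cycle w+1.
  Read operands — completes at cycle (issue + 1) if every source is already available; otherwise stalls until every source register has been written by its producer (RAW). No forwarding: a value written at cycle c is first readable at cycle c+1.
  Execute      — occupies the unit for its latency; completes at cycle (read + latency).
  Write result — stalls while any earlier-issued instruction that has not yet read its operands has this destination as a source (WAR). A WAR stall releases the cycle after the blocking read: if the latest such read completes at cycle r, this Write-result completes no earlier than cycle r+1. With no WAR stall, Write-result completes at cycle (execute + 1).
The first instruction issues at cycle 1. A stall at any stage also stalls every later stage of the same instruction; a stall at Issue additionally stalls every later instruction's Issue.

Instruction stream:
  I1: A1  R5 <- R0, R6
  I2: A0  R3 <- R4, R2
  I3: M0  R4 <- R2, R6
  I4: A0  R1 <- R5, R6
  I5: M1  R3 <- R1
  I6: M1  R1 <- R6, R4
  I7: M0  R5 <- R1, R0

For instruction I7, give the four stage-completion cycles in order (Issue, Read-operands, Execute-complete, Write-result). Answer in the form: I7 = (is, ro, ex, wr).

I7 = (18, 25, 30, 31)

I1: IS=1 RO=2 EX=4 WR=5
I2: IS=2 RO=3 EX=4 WR=5
I3: IS=3 RO=4 EX=9 WR=10
I4: IS=6 RO=7 EX=8 WR=9  [struct: A0 busy until I2 writes@5]
I5: IS=7 RO=10 EX=15 WR=16  [RAW R1: wait I4 write@9]
I6: IS=17 RO=18 EX=23 WR=24  [struct: M1 busy until I5 writes@16]
I7: IS=18 RO=25 EX=30 WR=31  [RAW R1: wait I6 write@24]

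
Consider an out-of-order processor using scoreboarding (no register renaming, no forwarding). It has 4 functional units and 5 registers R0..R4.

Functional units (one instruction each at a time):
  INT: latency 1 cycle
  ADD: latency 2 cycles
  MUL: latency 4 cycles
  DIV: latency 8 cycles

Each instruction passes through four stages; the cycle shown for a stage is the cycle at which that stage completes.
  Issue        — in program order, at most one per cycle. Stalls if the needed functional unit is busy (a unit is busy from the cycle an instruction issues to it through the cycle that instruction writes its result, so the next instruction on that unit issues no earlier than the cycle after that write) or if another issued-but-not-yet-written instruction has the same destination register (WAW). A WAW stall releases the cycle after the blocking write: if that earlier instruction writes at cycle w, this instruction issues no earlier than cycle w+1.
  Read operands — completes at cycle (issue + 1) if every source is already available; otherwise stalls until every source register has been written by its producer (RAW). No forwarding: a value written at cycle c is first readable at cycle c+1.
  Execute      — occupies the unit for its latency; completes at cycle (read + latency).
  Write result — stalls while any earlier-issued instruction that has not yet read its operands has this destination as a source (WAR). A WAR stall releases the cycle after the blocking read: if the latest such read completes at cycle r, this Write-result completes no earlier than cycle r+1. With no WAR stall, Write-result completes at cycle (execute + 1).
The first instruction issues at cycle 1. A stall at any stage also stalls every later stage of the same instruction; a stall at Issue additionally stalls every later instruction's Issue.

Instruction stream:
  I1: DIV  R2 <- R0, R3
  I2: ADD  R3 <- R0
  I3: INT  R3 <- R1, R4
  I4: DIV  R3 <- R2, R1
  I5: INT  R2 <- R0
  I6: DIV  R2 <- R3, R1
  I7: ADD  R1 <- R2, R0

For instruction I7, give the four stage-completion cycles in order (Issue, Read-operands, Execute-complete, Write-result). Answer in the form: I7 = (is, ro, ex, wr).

I7 = (24, 34, 36, 37)

[I1] 1/2/10/11
[I2] 2/3/5/6
[I3] 7/8/9/10  (WAW R3: wait I2 write@6)
[I4] 12/13/21/22  (struct: DIV busy until I1 writes@11)
[I5] 13/14/15/16
[I6] 23/24/32/33  (struct: DIV busy until I4 writes@22)
[I7] 24/34/36/37  (RAW R2: wait I6 write@33)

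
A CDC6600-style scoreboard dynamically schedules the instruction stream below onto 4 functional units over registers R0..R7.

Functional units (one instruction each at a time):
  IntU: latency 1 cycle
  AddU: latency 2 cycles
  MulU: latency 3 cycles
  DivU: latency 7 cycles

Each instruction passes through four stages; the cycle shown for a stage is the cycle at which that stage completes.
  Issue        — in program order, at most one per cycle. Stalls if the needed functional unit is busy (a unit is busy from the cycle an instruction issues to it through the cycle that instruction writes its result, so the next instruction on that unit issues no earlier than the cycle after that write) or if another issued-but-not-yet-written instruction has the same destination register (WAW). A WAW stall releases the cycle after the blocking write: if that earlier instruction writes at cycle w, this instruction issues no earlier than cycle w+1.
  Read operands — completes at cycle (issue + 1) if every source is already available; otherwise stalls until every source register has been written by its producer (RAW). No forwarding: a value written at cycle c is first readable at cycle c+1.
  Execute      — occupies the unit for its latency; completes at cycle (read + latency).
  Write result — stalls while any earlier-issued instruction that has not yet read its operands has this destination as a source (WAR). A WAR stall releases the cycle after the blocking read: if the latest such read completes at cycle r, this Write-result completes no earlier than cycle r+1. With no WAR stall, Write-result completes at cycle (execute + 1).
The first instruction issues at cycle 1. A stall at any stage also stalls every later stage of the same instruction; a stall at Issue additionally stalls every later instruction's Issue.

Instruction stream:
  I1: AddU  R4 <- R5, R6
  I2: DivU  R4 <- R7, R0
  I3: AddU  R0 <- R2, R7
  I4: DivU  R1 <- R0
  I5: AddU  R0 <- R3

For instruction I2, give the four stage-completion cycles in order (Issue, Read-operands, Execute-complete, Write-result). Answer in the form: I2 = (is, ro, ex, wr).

c1: I1 dispatched to AddU
c2: I1 operands ready
c4: I1 complete
c5: R4←I1
c6: I2 dispatched to DivU
c7: I2 operands ready; I3 dispatched to AddU
c8: I3 operands ready
c10: I3 complete
c11: R0←I3
c14: I2 complete
c15: R4←I2
c16: I4 dispatched to DivU
c17: I4 operands ready; I5 dispatched to AddU
c18: I5 operands ready
c20: I5 complete
c21: R0←I5
c24: I4 complete
c25: R1←I4

I2 = (6, 7, 14, 15)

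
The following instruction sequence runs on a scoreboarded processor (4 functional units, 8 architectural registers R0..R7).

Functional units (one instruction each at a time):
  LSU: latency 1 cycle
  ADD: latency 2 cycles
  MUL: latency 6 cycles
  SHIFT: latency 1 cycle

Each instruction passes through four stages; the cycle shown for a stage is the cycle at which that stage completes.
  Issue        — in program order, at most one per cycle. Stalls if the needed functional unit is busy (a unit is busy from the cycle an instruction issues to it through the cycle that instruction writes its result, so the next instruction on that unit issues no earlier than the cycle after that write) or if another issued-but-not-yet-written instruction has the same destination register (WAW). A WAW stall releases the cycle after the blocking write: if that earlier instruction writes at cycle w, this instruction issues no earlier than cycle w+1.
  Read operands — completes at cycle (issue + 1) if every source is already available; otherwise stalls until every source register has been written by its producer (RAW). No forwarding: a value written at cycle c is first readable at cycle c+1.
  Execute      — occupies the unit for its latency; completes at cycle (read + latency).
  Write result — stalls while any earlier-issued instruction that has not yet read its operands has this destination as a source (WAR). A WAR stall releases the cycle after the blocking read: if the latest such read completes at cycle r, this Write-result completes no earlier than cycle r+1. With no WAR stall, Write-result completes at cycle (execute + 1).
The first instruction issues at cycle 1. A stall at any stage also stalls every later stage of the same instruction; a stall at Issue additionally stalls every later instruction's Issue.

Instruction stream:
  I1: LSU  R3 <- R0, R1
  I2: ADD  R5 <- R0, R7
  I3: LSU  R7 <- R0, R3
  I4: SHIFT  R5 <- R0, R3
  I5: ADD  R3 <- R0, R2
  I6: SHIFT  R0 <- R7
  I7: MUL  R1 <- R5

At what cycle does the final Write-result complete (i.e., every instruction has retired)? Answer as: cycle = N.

cycle 1: issue I1 (LSU)
cycle 2: I1 read-ops; issue I2 (ADD)
cycle 3: I1 finished on LSU; I2 read-ops
cycle 4: I1→R3
cycle 5: I2 finished on ADD; issue I3 (LSU)
cycle 6: I2→R5; I3 read-ops
cycle 7: I3 finished on LSU; issue I4 (SHIFT)
cycle 8: I3→R7; I4 read-ops; issue I5 (ADD)
cycle 9: I4 finished on SHIFT; I5 read-ops
cycle 10: I4→R5
cycle 11: I5 finished on ADD; issue I6 (SHIFT)
cycle 12: I5→R3; I6 read-ops; issue I7 (MUL)
cycle 13: I6 finished on SHIFT; I7 read-ops
cycle 14: I6→R0
cycle 19: I7 finished on MUL
cycle 20: I7→R1

cycle = 20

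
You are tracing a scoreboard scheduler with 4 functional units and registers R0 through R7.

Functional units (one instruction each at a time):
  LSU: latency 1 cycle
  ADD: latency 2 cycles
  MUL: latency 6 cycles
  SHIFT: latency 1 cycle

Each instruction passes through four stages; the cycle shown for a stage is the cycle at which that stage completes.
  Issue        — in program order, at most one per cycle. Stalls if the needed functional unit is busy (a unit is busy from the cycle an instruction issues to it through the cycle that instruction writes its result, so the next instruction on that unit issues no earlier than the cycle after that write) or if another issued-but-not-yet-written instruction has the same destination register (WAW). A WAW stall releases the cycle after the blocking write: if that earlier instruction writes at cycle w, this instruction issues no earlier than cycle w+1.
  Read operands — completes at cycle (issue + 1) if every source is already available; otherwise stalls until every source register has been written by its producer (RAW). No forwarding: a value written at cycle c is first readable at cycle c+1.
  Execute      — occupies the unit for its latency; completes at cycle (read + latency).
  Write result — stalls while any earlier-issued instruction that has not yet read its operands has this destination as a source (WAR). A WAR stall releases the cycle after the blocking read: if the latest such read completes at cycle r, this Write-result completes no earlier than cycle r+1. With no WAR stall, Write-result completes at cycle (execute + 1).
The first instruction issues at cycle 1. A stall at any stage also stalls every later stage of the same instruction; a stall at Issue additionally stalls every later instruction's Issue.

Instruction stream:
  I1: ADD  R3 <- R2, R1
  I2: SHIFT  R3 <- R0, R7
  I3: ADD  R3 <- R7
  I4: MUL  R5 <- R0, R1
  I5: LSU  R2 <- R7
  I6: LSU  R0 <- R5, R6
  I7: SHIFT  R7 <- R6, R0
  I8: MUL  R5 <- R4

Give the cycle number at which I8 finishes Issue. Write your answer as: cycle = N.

c1: I1→ADD
c2: I1 RO
c4: I1 EX
c5: I1 WR R3
c6: I2→SHIFT
c7: I2 RO
c8: I2 EX
c9: I2 WR R3
c10: I3→ADD
c11: I3 RO; I4→MUL
c12: I4 RO; I5→LSU
c13: I3 EX; I5 RO
c14: I3 WR R3; I5 EX
c15: I5 WR R2
c16: I6→LSU
c17: I7→SHIFT
c18: I4 EX
c19: I4 WR R5
c20: I6 RO; I8→MUL
c21: I6 EX; I8 RO
c22: I6 WR R0
c23: I7 RO
c24: I7 EX
c25: I7 WR R7
c27: I8 EX
c28: I8 WR R5

cycle = 20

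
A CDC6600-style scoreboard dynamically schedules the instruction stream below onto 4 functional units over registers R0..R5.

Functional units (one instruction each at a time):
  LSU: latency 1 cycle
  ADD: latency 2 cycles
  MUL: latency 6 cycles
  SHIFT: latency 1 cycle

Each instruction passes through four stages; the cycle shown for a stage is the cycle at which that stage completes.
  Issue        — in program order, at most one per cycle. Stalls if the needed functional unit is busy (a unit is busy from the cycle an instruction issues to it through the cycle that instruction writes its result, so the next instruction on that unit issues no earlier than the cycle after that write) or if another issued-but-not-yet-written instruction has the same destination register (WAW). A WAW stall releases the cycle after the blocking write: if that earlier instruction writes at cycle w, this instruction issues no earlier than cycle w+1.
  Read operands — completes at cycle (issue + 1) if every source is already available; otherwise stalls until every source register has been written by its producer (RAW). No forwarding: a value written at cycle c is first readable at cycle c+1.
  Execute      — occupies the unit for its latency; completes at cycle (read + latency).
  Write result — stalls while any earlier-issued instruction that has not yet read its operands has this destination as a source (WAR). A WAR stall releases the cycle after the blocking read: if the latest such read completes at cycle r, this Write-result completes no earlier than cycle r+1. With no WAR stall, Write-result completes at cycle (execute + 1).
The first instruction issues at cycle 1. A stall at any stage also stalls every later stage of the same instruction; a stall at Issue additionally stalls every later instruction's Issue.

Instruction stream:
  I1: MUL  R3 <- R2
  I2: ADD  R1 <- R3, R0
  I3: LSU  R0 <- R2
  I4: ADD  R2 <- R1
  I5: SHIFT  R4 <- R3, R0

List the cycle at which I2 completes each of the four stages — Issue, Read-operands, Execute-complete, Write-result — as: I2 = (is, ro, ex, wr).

I2 = (2, 10, 12, 13)

c1: issue I1 (MUL)
c2: I1 read-ops; issue I2 (ADD)
c3: issue I3 (LSU)
c4: I3 read-ops
c5: I3 finished on LSU
c8: I1 finished on MUL
c9: I1→R3
c10: I2 read-ops
c11: I3→R0
c12: I2 finished on ADD
c13: I2→R1
c14: issue I4 (ADD)
c15: I4 read-ops; issue I5 (SHIFT)
c16: I5 read-ops
c17: I4 finished on ADD; I5 finished on SHIFT
c18: I4→R2; I5→R4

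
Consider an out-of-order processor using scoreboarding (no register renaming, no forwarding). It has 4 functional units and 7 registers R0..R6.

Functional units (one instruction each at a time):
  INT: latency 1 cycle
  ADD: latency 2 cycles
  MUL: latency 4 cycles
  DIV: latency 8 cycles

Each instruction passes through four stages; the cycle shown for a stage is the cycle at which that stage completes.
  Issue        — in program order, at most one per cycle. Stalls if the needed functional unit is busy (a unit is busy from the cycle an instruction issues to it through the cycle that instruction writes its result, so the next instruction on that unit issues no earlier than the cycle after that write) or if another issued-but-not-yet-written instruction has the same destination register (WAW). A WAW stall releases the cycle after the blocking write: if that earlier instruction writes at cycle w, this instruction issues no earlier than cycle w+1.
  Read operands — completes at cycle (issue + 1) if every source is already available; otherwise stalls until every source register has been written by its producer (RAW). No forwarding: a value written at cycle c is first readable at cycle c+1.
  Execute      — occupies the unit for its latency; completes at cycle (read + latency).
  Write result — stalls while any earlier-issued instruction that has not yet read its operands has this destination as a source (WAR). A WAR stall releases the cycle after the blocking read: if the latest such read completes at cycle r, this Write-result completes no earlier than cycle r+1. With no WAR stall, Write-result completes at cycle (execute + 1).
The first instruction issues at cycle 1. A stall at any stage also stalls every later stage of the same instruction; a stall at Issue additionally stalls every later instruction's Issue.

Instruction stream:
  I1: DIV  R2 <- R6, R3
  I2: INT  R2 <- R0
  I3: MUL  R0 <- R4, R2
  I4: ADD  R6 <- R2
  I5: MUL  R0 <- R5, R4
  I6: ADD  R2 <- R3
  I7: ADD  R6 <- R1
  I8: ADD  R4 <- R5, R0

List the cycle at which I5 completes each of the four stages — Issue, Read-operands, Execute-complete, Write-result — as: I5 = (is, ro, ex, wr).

c1: I1→DIV
c2: I1 RO
c10: I1 EX
c11: I1 WR R2
c12: I2→INT
c13: I2 RO; I3→MUL
c14: I2 EX; I4→ADD
c15: I2 WR R2
c16: I3 RO; I4 RO
c18: I4 EX
c19: I4 WR R6
c20: I3 EX
c21: I3 WR R0
c22: I5→MUL
c23: I5 RO; I6→ADD
c24: I6 RO
c26: I6 EX
c27: I5 EX; I6 WR R2
c28: I5 WR R0; I7→ADD
c29: I7 RO
c31: I7 EX
c32: I7 WR R6
c33: I8→ADD
c34: I8 RO
c36: I8 EX
c37: I8 WR R4

I5 = (22, 23, 27, 28)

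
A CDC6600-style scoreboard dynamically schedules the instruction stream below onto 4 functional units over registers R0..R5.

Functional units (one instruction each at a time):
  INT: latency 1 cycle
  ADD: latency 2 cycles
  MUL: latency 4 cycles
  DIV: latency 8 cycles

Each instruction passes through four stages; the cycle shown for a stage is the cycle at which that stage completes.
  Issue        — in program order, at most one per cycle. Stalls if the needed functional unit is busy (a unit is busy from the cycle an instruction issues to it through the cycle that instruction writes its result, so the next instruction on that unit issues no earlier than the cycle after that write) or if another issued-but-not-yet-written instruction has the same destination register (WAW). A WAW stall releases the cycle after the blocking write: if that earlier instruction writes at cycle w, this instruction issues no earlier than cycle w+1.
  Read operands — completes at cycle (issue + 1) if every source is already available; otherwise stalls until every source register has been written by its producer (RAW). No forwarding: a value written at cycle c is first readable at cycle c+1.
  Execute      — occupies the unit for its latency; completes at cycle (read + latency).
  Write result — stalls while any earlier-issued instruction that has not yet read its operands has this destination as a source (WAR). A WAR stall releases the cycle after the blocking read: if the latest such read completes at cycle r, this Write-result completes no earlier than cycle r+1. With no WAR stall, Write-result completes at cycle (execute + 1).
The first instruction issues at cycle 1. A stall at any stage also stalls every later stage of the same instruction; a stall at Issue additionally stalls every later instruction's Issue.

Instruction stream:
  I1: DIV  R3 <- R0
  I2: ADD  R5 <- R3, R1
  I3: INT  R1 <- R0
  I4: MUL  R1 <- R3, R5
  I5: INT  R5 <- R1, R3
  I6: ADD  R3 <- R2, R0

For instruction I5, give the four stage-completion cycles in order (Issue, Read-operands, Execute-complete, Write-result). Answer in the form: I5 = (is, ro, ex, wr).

I5 = (16, 22, 23, 24)

  I1 | 1 | 2 | 10 | 11
  I2 | 2 | 12 | 14 | 15   RAW R3: wait I1 write@11
  I3 | 3 | 4 | 5 | 13   WAR R1: wait I2 read@12
  I4 | 14 | 16 | 20 | 21   WAW R1: wait I3 write@13 · RAW R5: wait I2 write@15
  I5 | 16 | 22 | 23 | 24   WAW R5: wait I2 write@15 · RAW R1: wait I4 write@21
  I6 | 17 | 18 | 20 | 23   WAR R3: wait I5 read@22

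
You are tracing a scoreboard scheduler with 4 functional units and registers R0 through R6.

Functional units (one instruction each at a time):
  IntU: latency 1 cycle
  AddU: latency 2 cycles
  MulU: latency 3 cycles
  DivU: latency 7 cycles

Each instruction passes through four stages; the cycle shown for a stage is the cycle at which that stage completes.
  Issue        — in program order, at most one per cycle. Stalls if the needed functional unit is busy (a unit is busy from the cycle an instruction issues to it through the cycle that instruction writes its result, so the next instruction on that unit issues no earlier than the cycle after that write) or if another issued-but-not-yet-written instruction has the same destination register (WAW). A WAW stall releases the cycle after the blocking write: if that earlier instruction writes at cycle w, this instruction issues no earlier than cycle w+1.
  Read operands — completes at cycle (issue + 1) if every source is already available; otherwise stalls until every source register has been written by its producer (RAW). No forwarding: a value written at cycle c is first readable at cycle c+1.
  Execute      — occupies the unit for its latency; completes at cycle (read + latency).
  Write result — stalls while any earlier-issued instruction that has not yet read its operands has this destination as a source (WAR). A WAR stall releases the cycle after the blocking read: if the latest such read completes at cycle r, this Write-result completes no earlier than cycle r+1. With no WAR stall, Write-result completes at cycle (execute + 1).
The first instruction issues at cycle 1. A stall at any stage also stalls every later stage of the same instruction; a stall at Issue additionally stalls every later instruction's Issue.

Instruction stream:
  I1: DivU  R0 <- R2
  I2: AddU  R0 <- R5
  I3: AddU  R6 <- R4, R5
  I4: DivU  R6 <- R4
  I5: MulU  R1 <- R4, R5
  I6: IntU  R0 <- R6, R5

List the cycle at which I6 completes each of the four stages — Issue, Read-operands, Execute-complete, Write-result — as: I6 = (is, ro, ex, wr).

  I1 | 1 | 2 | 9 | 10
  I2 | 11 | 12 | 14 | 15   WAW R0: wait I1 write@10
  I3 | 16 | 17 | 19 | 20   struct: AddU busy until I2 writes@15
  I4 | 21 | 22 | 29 | 30   WAW R6: wait I3 write@20
  I5 | 22 | 23 | 26 | 27
  I6 | 23 | 31 | 32 | 33   RAW R6: wait I4 write@30

I6 = (23, 31, 32, 33)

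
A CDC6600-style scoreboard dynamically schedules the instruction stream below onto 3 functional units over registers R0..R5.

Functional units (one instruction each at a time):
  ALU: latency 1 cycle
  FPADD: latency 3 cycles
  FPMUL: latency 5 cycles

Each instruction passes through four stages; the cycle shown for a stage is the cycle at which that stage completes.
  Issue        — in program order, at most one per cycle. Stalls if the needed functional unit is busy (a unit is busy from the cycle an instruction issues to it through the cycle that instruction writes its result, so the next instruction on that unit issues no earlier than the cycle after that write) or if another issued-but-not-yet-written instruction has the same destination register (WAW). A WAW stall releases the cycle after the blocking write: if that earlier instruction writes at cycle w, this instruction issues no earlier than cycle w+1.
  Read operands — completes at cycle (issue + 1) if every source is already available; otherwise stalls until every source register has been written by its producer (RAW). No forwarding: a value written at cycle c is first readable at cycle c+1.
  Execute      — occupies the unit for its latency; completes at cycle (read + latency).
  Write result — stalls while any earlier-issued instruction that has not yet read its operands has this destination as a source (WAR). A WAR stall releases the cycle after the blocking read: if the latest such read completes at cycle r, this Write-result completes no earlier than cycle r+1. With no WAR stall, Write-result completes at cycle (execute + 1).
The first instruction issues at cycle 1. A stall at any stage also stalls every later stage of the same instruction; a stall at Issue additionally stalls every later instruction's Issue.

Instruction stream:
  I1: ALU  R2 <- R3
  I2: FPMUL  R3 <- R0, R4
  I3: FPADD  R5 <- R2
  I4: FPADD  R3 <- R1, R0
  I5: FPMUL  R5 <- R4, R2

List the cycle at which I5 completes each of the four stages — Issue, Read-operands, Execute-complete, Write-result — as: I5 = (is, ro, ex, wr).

[1] I1 dispatched to ALU
[2] I1 operands ready | I2 dispatched to FPMUL
[3] I1 complete | I2 operands ready | I3 dispatched to FPADD
[4] R2←I1
[5] I3 operands ready
[8] I2 complete | I3 complete
[9] R3←I2 | R5←I3
[10] I4 dispatched to FPADD
[11] I4 operands ready | I5 dispatched to FPMUL
[12] I5 operands ready
[14] I4 complete
[15] R3←I4
[17] I5 complete
[18] R5←I5

I5 = (11, 12, 17, 18)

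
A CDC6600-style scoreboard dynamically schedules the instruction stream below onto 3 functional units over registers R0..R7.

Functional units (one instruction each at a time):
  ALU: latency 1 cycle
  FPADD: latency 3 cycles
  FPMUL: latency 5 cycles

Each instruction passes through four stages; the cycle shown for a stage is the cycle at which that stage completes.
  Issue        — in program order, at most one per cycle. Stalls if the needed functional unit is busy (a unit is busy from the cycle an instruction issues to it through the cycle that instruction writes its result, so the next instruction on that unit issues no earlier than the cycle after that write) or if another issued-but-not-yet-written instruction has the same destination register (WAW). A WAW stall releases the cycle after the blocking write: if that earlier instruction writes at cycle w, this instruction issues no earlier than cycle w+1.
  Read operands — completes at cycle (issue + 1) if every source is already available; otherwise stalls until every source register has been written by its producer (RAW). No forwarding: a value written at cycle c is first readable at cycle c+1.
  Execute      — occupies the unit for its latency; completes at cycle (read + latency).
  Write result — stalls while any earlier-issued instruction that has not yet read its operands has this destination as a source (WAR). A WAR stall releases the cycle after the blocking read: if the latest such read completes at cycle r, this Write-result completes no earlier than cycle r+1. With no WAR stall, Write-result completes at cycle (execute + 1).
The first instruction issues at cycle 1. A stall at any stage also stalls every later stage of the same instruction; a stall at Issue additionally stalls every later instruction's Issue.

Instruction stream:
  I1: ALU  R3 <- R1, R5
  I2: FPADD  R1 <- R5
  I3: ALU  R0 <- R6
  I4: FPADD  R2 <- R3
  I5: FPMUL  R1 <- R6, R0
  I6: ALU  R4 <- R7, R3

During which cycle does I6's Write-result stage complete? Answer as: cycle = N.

[1] I1 issues→ALU
[2] I1 reads; I2 issues→FPADD
[3] I1 exec-done; I2 reads
[4] I1 writes R3
[5] I3 issues→ALU
[6] I2 exec-done; I3 reads
[7] I2 writes R1; I3 exec-done
[8] I3 writes R0; I4 issues→FPADD
[9] I4 reads; I5 issues→FPMUL
[10] I5 reads; I6 issues→ALU
[11] I6 reads
[12] I4 exec-done; I6 exec-done
[13] I4 writes R2; I6 writes R4
[15] I5 exec-done
[16] I5 writes R1

cycle = 13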